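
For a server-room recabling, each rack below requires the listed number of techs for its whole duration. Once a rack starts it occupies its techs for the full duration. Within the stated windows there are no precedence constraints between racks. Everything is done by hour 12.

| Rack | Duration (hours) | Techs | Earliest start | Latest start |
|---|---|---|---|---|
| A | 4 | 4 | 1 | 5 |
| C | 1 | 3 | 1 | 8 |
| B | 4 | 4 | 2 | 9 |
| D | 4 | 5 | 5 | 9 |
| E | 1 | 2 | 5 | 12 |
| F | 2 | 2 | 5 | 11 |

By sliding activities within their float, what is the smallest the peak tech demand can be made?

7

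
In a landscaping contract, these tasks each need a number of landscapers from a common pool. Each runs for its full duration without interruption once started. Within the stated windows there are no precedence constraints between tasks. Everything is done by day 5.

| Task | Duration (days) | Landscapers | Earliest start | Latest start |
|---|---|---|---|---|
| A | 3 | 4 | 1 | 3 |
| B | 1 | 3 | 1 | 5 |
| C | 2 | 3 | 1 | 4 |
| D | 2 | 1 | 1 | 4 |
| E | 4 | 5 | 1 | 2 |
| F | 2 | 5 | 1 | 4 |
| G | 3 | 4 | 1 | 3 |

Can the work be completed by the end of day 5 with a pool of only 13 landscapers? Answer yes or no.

The minimum achievable peak is 14; 13 < 14, so no feasible schedule stays within the cap.

no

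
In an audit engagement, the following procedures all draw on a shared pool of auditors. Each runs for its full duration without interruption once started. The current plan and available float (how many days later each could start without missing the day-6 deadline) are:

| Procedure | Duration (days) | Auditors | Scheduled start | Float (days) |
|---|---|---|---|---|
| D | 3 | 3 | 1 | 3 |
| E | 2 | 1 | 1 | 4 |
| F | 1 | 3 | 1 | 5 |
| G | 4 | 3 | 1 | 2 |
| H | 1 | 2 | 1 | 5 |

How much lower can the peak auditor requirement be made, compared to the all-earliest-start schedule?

6

Early-start peak: d1:12  d2:7  d3:6  d4:3  d5:0  d6:0 ⇒ 12.
Leveled (D@1, E@1, F@4, G@3, H@1): d1:6  d2:4  d3:6  d4:6  d5:3  d6:3 ⇒ 6.
Reduction 12 − 6 = 6.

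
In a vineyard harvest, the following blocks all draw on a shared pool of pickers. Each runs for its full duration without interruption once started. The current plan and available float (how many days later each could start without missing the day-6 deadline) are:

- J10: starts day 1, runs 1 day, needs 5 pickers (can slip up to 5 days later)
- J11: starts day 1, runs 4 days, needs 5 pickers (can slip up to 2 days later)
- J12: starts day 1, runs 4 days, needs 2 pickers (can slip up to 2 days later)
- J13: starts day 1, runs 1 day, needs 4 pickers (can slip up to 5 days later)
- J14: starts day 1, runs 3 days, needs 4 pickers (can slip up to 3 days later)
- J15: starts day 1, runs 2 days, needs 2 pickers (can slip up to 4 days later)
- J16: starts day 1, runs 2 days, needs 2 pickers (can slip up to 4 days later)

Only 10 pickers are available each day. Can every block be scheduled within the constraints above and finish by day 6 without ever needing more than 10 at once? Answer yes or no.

The minimum achievable peak is 11; 10 < 11, so no feasible schedule stays within the cap.

no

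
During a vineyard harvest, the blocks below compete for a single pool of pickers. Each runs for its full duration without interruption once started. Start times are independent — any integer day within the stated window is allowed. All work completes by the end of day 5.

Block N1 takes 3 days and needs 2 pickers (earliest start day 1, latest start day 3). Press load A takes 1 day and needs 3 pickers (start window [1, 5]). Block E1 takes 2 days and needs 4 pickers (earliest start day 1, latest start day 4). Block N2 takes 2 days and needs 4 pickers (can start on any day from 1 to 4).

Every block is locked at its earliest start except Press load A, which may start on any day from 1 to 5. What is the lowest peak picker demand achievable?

10

Press load A@1: d1:13  d2:10  d3:2  d4:0  d5:0 → peak 13
Press load A@2: d1:10  d2:13  d3:2  d4:0  d5:0 → peak 13
Press load A@3: d1:10  d2:10  d3:5  d4:0  d5:0 → peak 10
Press load A@4: d1:10  d2:10  d3:2  d4:3  d5:0 → peak 10
Press load A@5: d1:10  d2:10  d3:2  d4:0  d5:3 → peak 10
Best is Press load A@3, peak 10.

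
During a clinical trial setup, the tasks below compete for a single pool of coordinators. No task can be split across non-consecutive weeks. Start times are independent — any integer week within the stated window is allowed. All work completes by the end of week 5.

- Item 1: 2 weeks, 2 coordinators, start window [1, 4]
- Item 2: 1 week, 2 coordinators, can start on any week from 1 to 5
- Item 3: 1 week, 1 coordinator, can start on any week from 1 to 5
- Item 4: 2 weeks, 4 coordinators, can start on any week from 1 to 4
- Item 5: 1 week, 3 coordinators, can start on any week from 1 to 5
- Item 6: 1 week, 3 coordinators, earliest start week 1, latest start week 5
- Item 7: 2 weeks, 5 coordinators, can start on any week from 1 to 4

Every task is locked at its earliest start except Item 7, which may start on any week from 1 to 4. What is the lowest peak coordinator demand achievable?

15

Item 7@1: w1:20  w2:11  w3:0  w4:0  w5:0 → peak 20
Item 7@2: w1:15  w2:11  w3:5  w4:0  w5:0 → peak 15
Item 7@3: w1:15  w2:6  w3:5  w4:5  w5:0 → peak 15
Item 7@4: w1:15  w2:6  w3:0  w4:5  w5:5 → peak 15
Best is Item 7@2, peak 15.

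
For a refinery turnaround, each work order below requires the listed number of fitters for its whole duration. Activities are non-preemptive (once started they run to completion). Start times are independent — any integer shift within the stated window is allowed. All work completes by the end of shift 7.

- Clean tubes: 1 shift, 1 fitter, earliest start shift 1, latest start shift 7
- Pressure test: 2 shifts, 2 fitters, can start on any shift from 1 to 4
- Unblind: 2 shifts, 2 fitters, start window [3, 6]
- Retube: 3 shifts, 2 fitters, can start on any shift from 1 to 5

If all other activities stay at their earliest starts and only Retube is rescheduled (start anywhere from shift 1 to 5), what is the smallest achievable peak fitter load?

Retube@1: s1:5  s2:4  s3:4  s4:2  s5:0  s6:0  s7:0 → peak 5
Retube@2: s1:3  s2:4  s3:4  s4:4  s5:0  s6:0  s7:0 → peak 4
Retube@3: s1:3  s2:2  s3:4  s4:4  s5:2  s6:0  s7:0 → peak 4
Retube@4: s1:3  s2:2  s3:2  s4:4  s5:2  s6:2  s7:0 → peak 4
Retube@5: s1:3  s2:2  s3:2  s4:2  s5:2  s6:2  s7:2 → peak 3
Best is Retube@5, peak 3.

3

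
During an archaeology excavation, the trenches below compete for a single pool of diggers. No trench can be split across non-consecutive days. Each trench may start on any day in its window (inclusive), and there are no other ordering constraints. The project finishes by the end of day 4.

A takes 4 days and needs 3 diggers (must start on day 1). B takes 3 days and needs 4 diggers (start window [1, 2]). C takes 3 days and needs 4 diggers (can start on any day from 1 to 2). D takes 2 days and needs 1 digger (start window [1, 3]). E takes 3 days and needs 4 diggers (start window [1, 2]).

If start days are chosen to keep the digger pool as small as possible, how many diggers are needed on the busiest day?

16

Schedule A@1, B@1, C@1, D@1, E@1: d1:16  d2:16  d3:15  d4:3 — peak 16.
No arrangement of the 24 feasible schedules does better.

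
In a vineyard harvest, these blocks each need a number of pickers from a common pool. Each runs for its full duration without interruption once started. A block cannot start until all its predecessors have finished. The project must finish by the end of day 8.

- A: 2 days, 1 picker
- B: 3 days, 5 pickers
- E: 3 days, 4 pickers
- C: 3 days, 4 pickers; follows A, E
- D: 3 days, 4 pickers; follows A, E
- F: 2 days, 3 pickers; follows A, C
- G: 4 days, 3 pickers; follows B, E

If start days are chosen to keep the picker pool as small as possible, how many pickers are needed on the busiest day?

11

Schedule A@1, B@1, E@1, C@4, D@4, F@7, G@4: d1:10  d2:10  d3:9  d4:11  d5:11  d6:11  d7:6  d8:3 — peak 11.
No arrangement of the 18 feasible schedules does better.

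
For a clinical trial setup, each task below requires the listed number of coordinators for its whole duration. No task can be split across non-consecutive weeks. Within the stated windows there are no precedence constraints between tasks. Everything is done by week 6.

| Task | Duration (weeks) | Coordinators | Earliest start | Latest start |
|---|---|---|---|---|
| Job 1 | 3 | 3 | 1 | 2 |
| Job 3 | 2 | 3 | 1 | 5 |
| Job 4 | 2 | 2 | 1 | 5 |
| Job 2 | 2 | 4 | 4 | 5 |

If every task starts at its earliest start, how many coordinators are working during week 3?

At early start, week 3 has: Job 1.
Demand: 3 = 3.

3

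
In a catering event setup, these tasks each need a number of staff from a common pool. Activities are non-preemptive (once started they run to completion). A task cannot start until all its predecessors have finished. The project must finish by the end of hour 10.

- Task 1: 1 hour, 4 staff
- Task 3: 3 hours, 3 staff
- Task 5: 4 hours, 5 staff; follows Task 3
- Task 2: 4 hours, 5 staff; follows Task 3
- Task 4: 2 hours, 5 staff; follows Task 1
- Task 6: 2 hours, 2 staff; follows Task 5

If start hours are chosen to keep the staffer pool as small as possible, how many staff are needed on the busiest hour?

Schedule Task 1@1, Task 3@1, Task 5@4, Task 2@4, Task 4@2, Task 6@8: h1:7  h2:8  h3:8  h4:10  h5:10  h6:10  h7:10  h8:2  h9:2  h10:0 — peak 10.

10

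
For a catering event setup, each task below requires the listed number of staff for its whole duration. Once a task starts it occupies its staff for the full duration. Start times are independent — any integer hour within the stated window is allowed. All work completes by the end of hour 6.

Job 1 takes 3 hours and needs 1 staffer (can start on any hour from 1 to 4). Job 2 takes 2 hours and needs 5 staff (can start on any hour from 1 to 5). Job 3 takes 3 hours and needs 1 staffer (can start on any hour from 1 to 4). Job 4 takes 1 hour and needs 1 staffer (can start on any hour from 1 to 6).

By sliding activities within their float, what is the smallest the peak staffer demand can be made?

Early-start (Job 1@1, Job 2@1, Job 3@1, Job 4@1) gives peak 8: h1:8  h2:7  h3:2  h4:0  h5:0  h6:0.
Shift Job 2→4.
Schedule Job 1@1, Job 2@4, Job 3@1, Job 4@1: h1:3  h2:2  h3:2  h4:5  h5:5  h6:0 — peak 5.

5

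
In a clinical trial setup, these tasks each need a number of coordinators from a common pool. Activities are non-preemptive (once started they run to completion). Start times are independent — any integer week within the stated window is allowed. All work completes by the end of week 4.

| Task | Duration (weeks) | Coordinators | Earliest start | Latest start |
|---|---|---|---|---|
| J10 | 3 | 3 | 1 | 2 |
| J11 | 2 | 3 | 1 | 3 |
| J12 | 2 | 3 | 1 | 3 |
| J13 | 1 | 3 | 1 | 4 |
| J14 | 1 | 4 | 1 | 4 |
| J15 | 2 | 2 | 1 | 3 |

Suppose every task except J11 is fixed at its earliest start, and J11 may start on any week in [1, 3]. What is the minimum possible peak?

J11@1: w1:18  w2:11  w3:3  w4:0 → peak 18
J11@2: w1:15  w2:11  w3:6  w4:0 → peak 15
J11@3: w1:15  w2:8  w3:6  w4:3 → peak 15
Best is J11@2, peak 15.

15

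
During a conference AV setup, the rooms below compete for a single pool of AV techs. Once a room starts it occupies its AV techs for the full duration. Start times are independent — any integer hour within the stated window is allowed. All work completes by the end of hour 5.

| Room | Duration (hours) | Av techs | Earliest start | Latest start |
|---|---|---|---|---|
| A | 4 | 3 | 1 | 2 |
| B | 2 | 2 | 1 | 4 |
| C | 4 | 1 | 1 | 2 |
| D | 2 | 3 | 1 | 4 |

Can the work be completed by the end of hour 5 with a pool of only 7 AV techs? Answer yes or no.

yes

Schedule A@1, B@1, C@1, D@3: h1:6  h2:6  h3:7  h4:7  h5:0 — peak 7 ≤ 7.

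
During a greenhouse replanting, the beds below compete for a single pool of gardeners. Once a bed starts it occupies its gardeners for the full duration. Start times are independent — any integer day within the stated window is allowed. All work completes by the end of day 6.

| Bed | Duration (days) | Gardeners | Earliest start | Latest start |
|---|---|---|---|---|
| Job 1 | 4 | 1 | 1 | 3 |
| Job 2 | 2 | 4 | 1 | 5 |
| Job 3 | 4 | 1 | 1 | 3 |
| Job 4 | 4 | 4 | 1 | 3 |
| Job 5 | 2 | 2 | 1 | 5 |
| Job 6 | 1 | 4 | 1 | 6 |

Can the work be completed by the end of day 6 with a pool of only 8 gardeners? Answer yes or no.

yes

Schedule Job 1@1, Job 2@1, Job 3@1, Job 4@3, Job 5@1, Job 6@5: d1:8  d2:8  d3:6  d4:6  d5:8  d6:4 — peak 8 ≤ 8.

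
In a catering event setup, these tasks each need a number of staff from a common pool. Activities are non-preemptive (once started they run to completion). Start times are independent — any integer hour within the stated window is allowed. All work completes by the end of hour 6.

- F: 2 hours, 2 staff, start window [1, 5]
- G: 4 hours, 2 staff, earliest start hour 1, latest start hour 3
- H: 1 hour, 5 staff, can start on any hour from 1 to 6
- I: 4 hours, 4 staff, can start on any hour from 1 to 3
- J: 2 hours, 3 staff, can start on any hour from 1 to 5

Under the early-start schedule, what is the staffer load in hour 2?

At early start, hour 2 has: F, G, I, J.
Demand: 2 + 2 + 4 + 3 = 11.

11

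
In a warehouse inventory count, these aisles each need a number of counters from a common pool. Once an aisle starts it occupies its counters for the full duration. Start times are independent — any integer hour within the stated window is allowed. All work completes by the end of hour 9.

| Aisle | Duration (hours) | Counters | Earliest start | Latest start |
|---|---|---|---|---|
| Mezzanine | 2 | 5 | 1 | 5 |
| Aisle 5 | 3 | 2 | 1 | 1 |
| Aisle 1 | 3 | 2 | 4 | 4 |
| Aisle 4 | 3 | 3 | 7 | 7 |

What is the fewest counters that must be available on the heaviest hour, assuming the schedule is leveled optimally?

7

Schedule Mezzanine@1, Aisle 5@1, Aisle 1@4, Aisle 4@7: h1:7  h2:7  h3:2  h4:2  h5:2  h6:2  h7:3  h8:3  h9:3 — peak 7.
No arrangement of the 5 feasible schedules does better.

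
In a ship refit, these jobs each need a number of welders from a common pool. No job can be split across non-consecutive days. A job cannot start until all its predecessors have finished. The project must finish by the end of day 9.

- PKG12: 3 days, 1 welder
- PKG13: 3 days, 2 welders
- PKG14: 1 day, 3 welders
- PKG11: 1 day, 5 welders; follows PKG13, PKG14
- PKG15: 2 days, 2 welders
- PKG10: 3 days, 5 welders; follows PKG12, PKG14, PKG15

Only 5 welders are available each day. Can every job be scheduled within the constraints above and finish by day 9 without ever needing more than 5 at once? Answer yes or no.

Schedule PKG12@1, PKG13@1, PKG14@4, PKG11@5, PKG15@1, PKG10@6: d1:5  d2:5  d3:3  d4:3  d5:5  d6:5  d7:5  d8:5  d9:0 — peak 5 ≤ 5.

yes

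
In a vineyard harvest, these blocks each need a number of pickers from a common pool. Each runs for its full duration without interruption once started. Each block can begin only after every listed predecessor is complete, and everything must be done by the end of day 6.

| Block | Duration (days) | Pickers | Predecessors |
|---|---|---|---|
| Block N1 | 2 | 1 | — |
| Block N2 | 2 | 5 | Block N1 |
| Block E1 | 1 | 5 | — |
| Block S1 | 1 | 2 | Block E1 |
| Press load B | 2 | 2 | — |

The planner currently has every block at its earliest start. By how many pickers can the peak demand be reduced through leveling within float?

Early-start peak: d1:8  d2:5  d3:5  d4:5  d5:0  d6:0 ⇒ 8.
Leveled (Block N1@1, Block N2@3, Block E1@5, Block S1@6, Press load B@1): d1:3  d2:3  d3:5  d4:5  d5:5  d6:2 ⇒ 5.
Reduction 8 − 5 = 3.

3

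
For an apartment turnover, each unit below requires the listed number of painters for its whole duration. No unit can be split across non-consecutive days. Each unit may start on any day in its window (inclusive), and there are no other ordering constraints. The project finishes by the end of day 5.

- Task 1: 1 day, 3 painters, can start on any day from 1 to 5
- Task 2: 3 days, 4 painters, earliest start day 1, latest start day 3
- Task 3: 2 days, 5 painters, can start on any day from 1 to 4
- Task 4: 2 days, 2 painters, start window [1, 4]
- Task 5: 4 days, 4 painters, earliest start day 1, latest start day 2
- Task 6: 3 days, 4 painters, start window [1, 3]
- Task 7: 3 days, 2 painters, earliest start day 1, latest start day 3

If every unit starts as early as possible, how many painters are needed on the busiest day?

24

Early-start schedule: Task 1@1, Task 2@1, Task 3@1, Task 4@1, Task 5@1, Task 6@1, Task 7@1.
Load per day: day 1: 24, day 2: 21, day 3: 14, day 4: 4, day 5: 0.
Peak is 24.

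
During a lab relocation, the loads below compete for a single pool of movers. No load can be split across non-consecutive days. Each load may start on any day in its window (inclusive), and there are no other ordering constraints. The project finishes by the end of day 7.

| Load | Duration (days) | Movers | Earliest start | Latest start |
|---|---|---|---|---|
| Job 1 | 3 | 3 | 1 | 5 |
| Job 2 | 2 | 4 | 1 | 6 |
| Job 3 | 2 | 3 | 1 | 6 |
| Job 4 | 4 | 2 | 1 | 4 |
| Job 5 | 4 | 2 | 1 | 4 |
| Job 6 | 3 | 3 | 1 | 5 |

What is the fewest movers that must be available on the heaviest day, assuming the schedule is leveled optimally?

Early-start (Job 1@1, Job 2@1, Job 3@1, Job 4@1, Job 5@1, Job 6@1) gives peak 17: d1:17  d2:17  d3:10  d4:4  d5:0  d6:0  d7:0.
Shift Job 3→3, Job 4→4, Job 5→4, Job 6→5.
Schedule Job 1@1, Job 2@1, Job 3@3, Job 4@4, Job 5@4, Job 6@5: d1:7  d2:7  d3:6  d4:7  d5:7  d6:7  d7:7 — peak 7.
Total mover-days = 48 over 7 days ⇒ peak ≥ ⌈48/7⌉ = 7, so 7 is optimal.

7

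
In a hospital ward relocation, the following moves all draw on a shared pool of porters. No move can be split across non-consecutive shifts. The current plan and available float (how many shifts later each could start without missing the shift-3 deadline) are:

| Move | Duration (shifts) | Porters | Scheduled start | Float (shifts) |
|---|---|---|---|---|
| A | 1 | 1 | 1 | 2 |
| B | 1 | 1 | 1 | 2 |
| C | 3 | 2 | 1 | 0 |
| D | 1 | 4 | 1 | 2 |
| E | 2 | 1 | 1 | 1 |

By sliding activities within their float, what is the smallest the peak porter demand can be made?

6

Early-start (A@1, B@1, C@1, D@1, E@1) gives peak 9: s1:9  s2:3  s3:2.
Shift D→3.
Schedule A@1, B@1, C@1, D@3, E@1: s1:5  s2:3  s3:6 — peak 6.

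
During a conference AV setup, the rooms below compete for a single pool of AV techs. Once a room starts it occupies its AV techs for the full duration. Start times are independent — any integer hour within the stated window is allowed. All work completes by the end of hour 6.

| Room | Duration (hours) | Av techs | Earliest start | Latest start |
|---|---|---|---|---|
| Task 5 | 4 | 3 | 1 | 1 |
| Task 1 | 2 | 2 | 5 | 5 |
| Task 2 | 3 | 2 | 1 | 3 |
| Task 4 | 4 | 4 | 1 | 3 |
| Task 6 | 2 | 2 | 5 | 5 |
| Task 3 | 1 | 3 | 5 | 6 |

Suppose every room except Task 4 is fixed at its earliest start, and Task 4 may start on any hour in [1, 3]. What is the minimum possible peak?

9

Task 4@1: h1:9  h2:9  h3:9  h4:7  h5:7  h6:4 → peak 9
Task 4@2: h1:5  h2:9  h3:9  h4:7  h5:11  h6:4 → peak 11
Task 4@3: h1:5  h2:5  h3:9  h4:7  h5:11  h6:8 → peak 11
Best is Task 4@1, peak 9.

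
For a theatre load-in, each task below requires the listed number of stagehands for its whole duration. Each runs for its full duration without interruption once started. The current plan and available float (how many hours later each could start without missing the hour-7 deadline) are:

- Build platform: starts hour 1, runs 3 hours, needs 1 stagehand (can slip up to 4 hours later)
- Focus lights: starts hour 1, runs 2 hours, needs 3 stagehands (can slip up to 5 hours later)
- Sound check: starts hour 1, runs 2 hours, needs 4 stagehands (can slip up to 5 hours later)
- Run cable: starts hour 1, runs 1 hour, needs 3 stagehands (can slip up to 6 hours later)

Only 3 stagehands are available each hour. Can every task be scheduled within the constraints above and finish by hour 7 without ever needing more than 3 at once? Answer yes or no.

The minimum achievable peak is 4; 3 < 4, so no feasible schedule stays within the cap.

no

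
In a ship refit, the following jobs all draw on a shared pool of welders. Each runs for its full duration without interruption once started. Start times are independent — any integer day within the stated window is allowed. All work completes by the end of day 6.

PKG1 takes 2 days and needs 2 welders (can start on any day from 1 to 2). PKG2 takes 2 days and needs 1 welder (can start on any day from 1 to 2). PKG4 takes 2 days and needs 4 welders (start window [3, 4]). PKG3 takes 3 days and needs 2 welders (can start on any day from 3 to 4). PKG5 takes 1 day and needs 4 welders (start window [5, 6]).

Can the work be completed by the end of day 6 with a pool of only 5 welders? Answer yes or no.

The minimum achievable peak is 6; 5 < 6, so no feasible schedule stays within the cap.

no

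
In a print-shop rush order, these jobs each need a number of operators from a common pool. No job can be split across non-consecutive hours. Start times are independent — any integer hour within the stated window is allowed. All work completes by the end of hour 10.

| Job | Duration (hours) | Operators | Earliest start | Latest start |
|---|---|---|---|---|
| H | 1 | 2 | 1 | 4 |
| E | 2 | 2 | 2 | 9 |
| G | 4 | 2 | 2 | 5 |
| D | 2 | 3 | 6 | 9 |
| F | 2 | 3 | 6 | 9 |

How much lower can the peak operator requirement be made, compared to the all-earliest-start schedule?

2

Early-start peak: h1:2  h2:4  h3:4  h4:2  h5:2  h6:6  h7:6  h8:0  h9:0  h10:0 ⇒ 6.
Leveled (H@1, E@2, G@2, D@6, F@8): h1:2  h2:4  h3:4  h4:2  h5:2  h6:3  h7:3  h8:3  h9:3  h10:0 ⇒ 4.
Reduction 6 − 4 = 2.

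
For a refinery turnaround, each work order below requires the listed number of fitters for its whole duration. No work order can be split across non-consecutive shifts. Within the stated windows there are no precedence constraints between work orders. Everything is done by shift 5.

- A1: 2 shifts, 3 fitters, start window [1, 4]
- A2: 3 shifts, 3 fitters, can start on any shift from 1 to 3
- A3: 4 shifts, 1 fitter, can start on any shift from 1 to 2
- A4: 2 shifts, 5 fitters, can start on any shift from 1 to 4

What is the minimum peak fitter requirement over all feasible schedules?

Early-start (A1@1, A2@1, A3@1, A4@1) gives peak 12: s1:12  s2:12  s3:4  s4:1  s5:0.
Shift A4→4.
Schedule A1@1, A2@1, A3@1, A4@4: s1:7  s2:7  s3:4  s4:6  s5:5 — peak 7.

7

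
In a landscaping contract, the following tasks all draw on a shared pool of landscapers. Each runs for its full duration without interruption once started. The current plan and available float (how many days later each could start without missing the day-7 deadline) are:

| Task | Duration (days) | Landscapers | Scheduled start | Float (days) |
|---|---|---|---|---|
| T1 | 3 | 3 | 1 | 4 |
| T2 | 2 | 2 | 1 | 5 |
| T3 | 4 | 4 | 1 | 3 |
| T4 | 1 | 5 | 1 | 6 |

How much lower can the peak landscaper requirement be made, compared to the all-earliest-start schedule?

Early-start peak: d1:14  d2:9  d3:7  d4:4  d5:0  d6:0  d7:0 ⇒ 14.
Leveled (T1@1, T2@1, T3@3, T4@7): d1:5  d2:5  d3:7  d4:4  d5:4  d6:4  d7:5 ⇒ 7.
Reduction 14 − 7 = 7.

7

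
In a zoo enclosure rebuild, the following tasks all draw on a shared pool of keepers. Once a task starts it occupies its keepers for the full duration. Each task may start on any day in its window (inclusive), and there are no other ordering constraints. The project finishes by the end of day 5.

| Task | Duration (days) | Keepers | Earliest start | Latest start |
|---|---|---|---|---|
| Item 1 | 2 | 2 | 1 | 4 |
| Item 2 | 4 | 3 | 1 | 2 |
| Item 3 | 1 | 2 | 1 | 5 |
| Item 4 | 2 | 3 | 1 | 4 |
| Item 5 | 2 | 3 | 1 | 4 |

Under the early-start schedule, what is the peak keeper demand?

13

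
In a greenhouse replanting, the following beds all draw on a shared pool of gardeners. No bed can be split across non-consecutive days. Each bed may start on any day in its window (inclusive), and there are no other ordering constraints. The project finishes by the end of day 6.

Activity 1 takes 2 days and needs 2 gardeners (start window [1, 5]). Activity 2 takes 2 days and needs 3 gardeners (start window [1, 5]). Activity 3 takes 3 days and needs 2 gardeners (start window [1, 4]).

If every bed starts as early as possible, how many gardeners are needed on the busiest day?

Early-start schedule: Activity 1@1, Activity 2@1, Activity 3@1.
Load per day: day 1: 7, day 2: 7, day 3: 2, day 4: 0, day 5: 0, day 6: 0.
Peak is 7.

7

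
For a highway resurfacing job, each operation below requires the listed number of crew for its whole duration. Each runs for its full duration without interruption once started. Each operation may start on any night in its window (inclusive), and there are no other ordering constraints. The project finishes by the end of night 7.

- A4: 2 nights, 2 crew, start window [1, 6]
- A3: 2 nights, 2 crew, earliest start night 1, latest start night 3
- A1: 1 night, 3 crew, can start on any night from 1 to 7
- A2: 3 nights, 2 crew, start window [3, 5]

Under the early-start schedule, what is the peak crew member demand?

7

Early-start schedule: A4@1, A3@1, A1@1, A2@3.
Load per night: night 1: 7, night 2: 4, night 3: 2, night 4: 2, night 5: 2, night 6: 0, night 7: 0.
Peak is 7.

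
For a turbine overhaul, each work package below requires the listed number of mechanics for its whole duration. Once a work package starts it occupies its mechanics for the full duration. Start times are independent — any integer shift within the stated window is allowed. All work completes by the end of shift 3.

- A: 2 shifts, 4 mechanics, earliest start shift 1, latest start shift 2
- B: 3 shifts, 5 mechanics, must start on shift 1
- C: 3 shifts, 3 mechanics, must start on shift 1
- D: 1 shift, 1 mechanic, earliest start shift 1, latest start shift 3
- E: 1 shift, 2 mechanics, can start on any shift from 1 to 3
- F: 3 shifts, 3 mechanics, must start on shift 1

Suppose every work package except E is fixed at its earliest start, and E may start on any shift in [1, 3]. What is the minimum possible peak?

16

E@1: s1:18  s2:15  s3:11 → peak 18
E@2: s1:16  s2:17  s3:11 → peak 17
E@3: s1:16  s2:15  s3:13 → peak 16
Best is E@3, peak 16.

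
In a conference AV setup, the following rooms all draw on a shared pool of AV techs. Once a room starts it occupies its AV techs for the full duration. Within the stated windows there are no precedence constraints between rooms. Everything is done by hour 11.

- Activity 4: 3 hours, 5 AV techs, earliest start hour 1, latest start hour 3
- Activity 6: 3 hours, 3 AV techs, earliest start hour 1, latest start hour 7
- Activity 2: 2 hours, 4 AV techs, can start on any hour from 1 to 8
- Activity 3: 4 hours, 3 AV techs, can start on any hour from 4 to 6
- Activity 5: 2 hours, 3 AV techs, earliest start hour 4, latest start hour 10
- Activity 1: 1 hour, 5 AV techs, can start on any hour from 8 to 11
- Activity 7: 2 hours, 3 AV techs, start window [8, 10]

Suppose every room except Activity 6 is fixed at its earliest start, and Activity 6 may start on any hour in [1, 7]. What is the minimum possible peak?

Activity 6@1: h1:12  h2:12  h3:8  h4:6  h5:6  h6:3  h7:3  h8:8  h9:3  h10:0  h11:0 → peak 12
Activity 6@2: h1:9  h2:12  h3:8  h4:9  h5:6  h6:3  h7:3  h8:8  h9:3  h10:0  h11:0 → peak 12
Activity 6@3: h1:9  h2:9  h3:8  h4:9  h5:9  h6:3  h7:3  h8:8  h9:3  h10:0  h11:0 → peak 9
Activity 6@4: h1:9  h2:9  h3:5  h4:9  h5:9  h6:6  h7:3  h8:8  h9:3  h10:0  h11:0 → peak 9
Activity 6@5: h1:9  h2:9  h3:5  h4:6  h5:9  h6:6  h7:6  h8:8  h9:3  h10:0  h11:0 → peak 9
Activity 6@6: h1:9  h2:9  h3:5  h4:6  h5:6  h6:6  h7:6  h8:11  h9:3  h10:0  h11:0 → peak 11
Activity 6@7: h1:9  h2:9  h3:5  h4:6  h5:6  h6:3  h7:6  h8:11  h9:6  h10:0  h11:0 → peak 11
Best is Activity 6@3, peak 9.

9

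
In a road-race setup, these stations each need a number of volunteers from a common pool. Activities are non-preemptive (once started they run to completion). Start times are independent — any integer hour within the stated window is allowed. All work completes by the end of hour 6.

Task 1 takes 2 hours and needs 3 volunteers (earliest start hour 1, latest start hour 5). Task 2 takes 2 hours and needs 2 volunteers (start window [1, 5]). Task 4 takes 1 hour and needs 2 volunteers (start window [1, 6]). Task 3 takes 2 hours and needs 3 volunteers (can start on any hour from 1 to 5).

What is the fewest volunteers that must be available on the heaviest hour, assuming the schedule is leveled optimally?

Early-start (Task 1@1, Task 2@1, Task 4@1, Task 3@1) gives peak 10: h1:10  h2:8  h3:0  h4:0  h5:0  h6:0.
Shift Task 2→3, Task 4→3, Task 3→5.
Schedule Task 1@1, Task 2@3, Task 4@3, Task 3@5: h1:3  h2:3  h3:4  h4:2  h5:3  h6:3 — peak 4.

4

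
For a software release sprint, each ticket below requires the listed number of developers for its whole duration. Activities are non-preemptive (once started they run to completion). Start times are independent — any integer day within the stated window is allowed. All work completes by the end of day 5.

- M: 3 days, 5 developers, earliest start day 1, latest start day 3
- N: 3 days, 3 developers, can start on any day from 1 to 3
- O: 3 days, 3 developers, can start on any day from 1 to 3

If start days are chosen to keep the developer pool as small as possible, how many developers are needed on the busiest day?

11

Schedule M@1, N@1, O@1: d1:11  d2:11  d3:11  d4:0  d5:0 — peak 11.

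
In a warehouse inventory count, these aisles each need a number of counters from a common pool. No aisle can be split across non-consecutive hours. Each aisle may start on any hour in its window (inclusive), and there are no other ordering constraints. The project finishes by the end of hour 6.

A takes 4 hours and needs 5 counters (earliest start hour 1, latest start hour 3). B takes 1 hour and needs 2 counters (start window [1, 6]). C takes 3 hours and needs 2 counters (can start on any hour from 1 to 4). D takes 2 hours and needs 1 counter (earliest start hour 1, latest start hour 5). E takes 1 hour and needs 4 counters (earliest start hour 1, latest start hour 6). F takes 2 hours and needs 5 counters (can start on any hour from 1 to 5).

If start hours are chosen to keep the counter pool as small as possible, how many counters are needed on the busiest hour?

9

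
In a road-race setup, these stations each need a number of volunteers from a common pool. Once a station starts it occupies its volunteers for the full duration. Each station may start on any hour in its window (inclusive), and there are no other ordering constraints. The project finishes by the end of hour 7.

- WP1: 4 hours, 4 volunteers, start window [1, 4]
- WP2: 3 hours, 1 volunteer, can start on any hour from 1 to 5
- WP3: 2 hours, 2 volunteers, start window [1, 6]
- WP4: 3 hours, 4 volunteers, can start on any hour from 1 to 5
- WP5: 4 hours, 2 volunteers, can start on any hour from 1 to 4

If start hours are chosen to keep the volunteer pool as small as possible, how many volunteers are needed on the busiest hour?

7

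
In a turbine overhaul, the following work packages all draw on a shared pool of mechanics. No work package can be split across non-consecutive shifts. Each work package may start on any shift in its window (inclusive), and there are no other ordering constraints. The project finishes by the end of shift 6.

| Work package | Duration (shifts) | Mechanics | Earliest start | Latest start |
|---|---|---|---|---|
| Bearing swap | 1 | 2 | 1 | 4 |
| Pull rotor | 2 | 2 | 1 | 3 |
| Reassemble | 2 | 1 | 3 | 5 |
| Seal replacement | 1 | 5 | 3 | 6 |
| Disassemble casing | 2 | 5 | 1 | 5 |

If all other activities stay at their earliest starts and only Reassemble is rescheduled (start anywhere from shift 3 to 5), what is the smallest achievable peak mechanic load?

Reassemble@3: s1:9  s2:7  s3:6  s4:1  s5:0  s6:0 → peak 9
Reassemble@4: s1:9  s2:7  s3:5  s4:1  s5:1  s6:0 → peak 9
Reassemble@5: s1:9  s2:7  s3:5  s4:0  s5:1  s6:1 → peak 9
Best is Reassemble@3, peak 9.

9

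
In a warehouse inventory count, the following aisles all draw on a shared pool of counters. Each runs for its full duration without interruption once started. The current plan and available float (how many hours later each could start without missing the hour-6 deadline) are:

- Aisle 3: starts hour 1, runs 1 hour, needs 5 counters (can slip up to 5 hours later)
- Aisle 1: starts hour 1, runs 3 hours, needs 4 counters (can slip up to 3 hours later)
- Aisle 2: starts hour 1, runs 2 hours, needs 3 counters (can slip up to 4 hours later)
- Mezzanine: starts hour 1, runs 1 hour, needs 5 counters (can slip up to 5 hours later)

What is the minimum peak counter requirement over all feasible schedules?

Early-start (Aisle 3@1, Aisle 1@1, Aisle 2@1, Mezzanine@1) gives peak 17: h1:17  h2:7  h3:4  h4:0  h5:0  h6:0.
Shift Aisle 1→2, Aisle 2→2, Mezzanine→5.
Schedule Aisle 3@1, Aisle 1@2, Aisle 2@2, Mezzanine@5: h1:5  h2:7  h3:7  h4:4  h5:5  h6:0 — peak 7.

7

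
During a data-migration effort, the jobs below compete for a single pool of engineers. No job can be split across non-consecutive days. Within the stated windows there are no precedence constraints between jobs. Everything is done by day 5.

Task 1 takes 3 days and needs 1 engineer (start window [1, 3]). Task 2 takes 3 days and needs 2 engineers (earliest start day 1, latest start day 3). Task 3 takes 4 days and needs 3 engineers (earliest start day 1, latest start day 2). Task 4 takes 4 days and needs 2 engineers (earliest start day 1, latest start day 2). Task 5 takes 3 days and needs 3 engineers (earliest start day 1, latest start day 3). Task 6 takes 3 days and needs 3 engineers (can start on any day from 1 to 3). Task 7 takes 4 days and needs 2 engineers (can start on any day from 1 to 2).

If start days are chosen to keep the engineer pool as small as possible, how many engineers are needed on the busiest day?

16

Schedule Task 1@1, Task 2@1, Task 3@1, Task 4@1, Task 5@1, Task 6@1, Task 7@1: d1:16  d2:16  d3:16  d4:7  d5:0 — peak 16.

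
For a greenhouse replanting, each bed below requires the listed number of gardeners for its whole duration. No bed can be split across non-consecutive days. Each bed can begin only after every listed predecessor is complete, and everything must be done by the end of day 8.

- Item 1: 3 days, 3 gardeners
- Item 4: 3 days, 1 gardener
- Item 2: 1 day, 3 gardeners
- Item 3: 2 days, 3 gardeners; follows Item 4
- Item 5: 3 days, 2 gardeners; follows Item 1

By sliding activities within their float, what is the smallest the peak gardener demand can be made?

Early-start (Item 1@1, Item 4@1, Item 2@1, Item 3@4, Item 5@4) gives peak 7: d1:7  d2:4  d3:4  d4:5  d5:5  d6:2  d7:0  d8:0.
Shift Item 2→4, Item 3→5.
Schedule Item 1@1, Item 4@1, Item 2@4, Item 3@5, Item 5@4: d1:4  d2:4  d3:4  d4:5  d5:5  d6:5  d7:0  d8:0 — peak 5.

5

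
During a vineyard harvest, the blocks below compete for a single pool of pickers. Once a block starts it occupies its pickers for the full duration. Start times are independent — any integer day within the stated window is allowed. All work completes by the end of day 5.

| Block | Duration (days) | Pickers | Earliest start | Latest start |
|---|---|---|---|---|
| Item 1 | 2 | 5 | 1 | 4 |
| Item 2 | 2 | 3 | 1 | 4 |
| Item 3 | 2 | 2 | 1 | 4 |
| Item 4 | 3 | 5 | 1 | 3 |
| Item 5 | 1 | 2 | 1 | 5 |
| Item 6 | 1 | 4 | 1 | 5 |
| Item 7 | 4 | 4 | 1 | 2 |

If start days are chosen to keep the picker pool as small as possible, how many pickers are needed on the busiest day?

12

Early-start (Item 1@1, Item 2@1, Item 3@1, Item 4@1, Item 5@1, Item 6@1, Item 7@1) gives peak 25: d1:25  d2:19  d3:9  d4:4  d5:0.
Shift Item 3→3, Item 4→3, Item 5→5, Item 7→2.
Schedule Item 1@1, Item 2@1, Item 3@3, Item 4@3, Item 5@5, Item 6@1, Item 7@2: d1:12  d2:12  d3:11  d4:11  d5:11 — peak 12.
Total picker-days = 57 over 5 days ⇒ peak ≥ ⌈57/5⌉ = 12, so 12 is optimal.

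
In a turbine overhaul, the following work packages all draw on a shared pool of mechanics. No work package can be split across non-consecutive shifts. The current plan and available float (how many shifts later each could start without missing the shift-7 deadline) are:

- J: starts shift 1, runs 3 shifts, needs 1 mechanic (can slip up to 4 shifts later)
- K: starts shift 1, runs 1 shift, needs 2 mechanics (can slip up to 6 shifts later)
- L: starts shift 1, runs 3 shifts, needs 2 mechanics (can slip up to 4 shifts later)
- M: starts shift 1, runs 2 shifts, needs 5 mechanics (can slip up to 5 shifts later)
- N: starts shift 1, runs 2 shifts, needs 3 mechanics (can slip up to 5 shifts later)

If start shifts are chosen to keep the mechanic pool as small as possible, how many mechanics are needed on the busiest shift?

5

Early-start (J@1, K@1, L@1, M@1, N@1) gives peak 13: s1:13  s2:11  s3:3  s4:0  s5:0  s6:0  s7:0.
Shift M→4, N→6.
Schedule J@1, K@1, L@1, M@4, N@6: s1:5  s2:3  s3:3  s4:5  s5:5  s6:3  s7:3 — peak 5.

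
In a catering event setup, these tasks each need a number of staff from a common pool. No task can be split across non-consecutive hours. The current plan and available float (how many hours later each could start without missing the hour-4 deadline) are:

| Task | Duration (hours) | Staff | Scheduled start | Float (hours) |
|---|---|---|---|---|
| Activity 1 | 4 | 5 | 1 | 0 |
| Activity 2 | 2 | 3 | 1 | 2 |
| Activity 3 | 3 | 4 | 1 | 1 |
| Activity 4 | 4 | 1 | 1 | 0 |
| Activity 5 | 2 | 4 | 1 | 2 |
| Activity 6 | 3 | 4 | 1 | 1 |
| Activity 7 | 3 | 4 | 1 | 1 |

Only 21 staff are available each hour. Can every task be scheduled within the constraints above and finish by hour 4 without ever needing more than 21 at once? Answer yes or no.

no

The minimum achievable peak is 22; 21 < 22, so no feasible schedule stays within the cap.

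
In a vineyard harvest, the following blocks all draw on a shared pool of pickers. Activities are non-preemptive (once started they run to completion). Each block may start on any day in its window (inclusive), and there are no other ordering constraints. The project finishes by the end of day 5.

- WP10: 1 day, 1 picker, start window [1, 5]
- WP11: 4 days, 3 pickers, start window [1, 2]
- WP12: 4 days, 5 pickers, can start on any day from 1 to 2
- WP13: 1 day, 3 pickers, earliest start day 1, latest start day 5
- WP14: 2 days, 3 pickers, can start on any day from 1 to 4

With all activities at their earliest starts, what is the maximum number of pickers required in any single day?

Early-start schedule: WP10@1, WP11@1, WP12@1, WP13@1, WP14@1.
Load per day: day 1: 15, day 2: 11, day 3: 8, day 4: 8, day 5: 0.
Peak is 15.

15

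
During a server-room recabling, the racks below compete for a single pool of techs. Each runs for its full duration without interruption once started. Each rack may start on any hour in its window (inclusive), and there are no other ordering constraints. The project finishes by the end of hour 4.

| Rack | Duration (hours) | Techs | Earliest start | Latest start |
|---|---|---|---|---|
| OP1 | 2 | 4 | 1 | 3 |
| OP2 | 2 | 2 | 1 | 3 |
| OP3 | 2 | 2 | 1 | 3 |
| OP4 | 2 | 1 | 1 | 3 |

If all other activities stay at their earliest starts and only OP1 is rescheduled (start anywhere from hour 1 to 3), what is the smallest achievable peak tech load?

5

OP1@1: h1:9  h2:9  h3:0  h4:0 → peak 9
OP1@2: h1:5  h2:9  h3:4  h4:0 → peak 9
OP1@3: h1:5  h2:5  h3:4  h4:4 → peak 5
Best is OP1@3, peak 5.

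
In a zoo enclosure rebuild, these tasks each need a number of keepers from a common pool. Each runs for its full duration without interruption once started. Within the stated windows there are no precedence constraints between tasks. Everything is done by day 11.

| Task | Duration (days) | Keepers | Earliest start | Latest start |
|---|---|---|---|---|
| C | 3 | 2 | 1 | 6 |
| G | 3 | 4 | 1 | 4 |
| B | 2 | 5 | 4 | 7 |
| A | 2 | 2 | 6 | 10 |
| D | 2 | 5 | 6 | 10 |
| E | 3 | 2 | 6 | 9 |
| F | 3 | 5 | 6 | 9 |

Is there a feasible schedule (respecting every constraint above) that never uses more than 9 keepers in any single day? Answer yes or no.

Schedule C@1, G@1, B@4, A@6, D@6, E@8, F@8: d1:6  d2:6  d3:6  d4:5  d5:5  d6:7  d7:7  d8:7  d9:7  d10:7  d11:0 — peak 7 ≤ 9.

yes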